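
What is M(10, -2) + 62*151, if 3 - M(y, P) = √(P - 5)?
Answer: 9365 - I*√7 ≈ 9365.0 - 2.6458*I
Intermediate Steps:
M(y, P) = 3 - √(-5 + P) (M(y, P) = 3 - √(P - 5) = 3 - √(-5 + P))
M(10, -2) + 62*151 = (3 - √(-5 - 2)) + 62*151 = (3 - √(-7)) + 9362 = (3 - I*√7) + 9362 = 9365 - I*√7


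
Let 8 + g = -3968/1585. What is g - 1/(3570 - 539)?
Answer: -50461673/4804135 ≈ -10.504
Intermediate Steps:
g = -16648/1585 (g = -8 - 3968/1585 = -16648/1585 ≈ -10.503)
g - 1/(3570 - 539) = -16648/1585 - 1/(3570 - 539) = -16648/1585 - 1/3031 = -50461673/4804135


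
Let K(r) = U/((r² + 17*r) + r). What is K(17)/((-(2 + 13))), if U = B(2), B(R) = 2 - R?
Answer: 0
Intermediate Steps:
U = 0 (U = 2 - 1*2 = 2 - 2 = 0)
K(r) = 0 (K(r) = 0/((r² + 17*r) + r) = 0/(r² + 18*r) = 0)
K(17)/((-(2 + 13))) = 0/((-(2 + 13))) = 0/((-1*15)) = 0/(-15) = 0*(-1/15) = 0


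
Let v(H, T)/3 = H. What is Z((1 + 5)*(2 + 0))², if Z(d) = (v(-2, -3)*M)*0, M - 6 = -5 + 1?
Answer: 0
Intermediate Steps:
v(H, T) = 3*H
M = 2 (M = 6 + (-5 + 1) = 6 - 4 = 2)
Z(d) = 0 (Z(d) = ((3*(-2))*2)*0 = -6*2*0 = -12*0 = 0)
Z((1 + 5)*(2 + 0))² = 0² = 0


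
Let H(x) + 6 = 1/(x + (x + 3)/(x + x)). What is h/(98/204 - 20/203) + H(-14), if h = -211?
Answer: -1682872844/3012567 ≈ -558.62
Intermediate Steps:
H(x) = -6 + 1/(x + (3 + x)/(2*x)) (H(x) = -6 + 1/(x + (x + 3)/(x + x)) = -6 + 1/(x + (3 + x)/((2*x))) = -6 + 1/(x + (3 + x)*(1/(2*x))) = -6 + 1/(x + (3 + x)/(2*x)))
h/(98/204 - 20/203) + H(-14) = -211/(98/204 - 20/203) + 2*(-9 - 6*(-14)² - 2*(-14))/(3 - 14 + 2*(-14)²) = -211/(98*(1/204) - 20*1/203) + 2*(-9 - 6*196 + 28)/(3 - 14 + 2*196) = -211/(49/102 - 20/203) + 2*(-9 - 1176 + 28)/(3 - 14 + 392) = -211/(7907/20706) + 2*(-1157)/381 = (20706/7907)*(-211) + 2*(1/381)*(-1157) = -4368966/7907 - 2314/381 = -1682872844/3012567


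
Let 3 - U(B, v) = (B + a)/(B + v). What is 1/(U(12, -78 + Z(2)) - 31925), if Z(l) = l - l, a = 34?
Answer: -33/1053403 ≈ -3.1327e-5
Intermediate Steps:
Z(l) = 0
U(B, v) = 3 - (34 + B)/(B + v) (U(B, v) = 3 - (B + 34)/(B + v) = 3 - (34 + B)/(B + v))
1/(U(12, -78 + Z(2)) - 31925) = 1/((-34 + 2*12 + 3*(-78 + 0))/(12 + (-78 + 0)) - 31925) = 1/((-34 + 24 + 3*(-78))/(12 - 78) - 31925) = 1/((-34 + 24 - 234)/(-66) - 31925) = 1/(-1/66*(-244) - 31925) = 1/(122/33 - 31925) = 1/(-1053403/33) = -33/1053403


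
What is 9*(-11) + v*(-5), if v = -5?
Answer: -74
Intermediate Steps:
9*(-11) + v*(-5) = 9*(-11) - 5*(-5) = -99 + 25 = -74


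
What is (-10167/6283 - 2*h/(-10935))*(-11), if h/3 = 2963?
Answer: -1917773/22901535 ≈ -0.083740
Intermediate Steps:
h = 8889 (h = 3*2963 = 8889)
(-10167/6283 - 2*h/(-10935))*(-11) = (-10167/6283 - 2*8889/(-10935))*(-11) = (-10167*1/6283 - 17778*(-1/10935))*(-11) = (-10167/6283 + 5926/3645)*(-11) = (174343/22901535)*(-11) = -1917773/22901535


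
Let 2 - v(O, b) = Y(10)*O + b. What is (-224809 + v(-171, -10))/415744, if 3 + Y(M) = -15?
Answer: -227875/415744 ≈ -0.54811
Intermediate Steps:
Y(M) = -18 (Y(M) = -3 - 15 = -18)
v(O, b) = 2 - b + 18*O (v(O, b) = 2 - (-18*O + b) = 2 - (b - 18*O) = 2 + (-b + 18*O) = 2 - b + 18*O)
(-224809 + v(-171, -10))/415744 = (-224809 + (2 - 1*(-10) + 18*(-171)))/415744 = (-224809 + (2 + 10 - 3078))*(1/415744) = (-224809 - 3066)*(1/415744) = -227875*1/415744 = -227875/415744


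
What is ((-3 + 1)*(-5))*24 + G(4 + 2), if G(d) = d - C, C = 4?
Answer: 242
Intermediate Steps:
G(d) = -4 + d (G(d) = d - 1*4 = d - 4 = -4 + d)
((-3 + 1)*(-5))*24 + G(4 + 2) = ((-3 + 1)*(-5))*24 + (-4 + (4 + 2)) = -2*(-5)*24 + (-4 + 6) = 10*24 + 2 = 240 + 2 = 242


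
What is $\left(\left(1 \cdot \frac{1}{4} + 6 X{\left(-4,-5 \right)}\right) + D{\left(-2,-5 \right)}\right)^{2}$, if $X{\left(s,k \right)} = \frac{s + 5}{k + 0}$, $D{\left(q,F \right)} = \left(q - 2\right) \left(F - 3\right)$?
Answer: $\frac{385641}{400} \approx 964.1$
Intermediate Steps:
$D{\left(q,F \right)} = \left(-3 + F\right) \left(-2 + q\right)$ ($D{\left(q,F \right)} = \left(-2 + q\right) \left(-3 + F\right) = \left(-3 + F\right) \left(-2 + q\right)$)
$X{\left(s,k \right)} = \frac{5 + s}{k}$
$\left(\left(1 \cdot \frac{1}{4} + 6 X{\left(-4,-5 \right)}\right) + D{\left(-2,-5 \right)}\right)^{2} = \left(\left(1 \cdot \frac{1}{4} + 6 \frac{5 - 4}{-5}\right) - -32\right)^{2} = \left(\left(1 \cdot \frac{1}{4} + 6 \left(\left(- \frac{1}{5}\right) 1\right)\right) + \left(6 + 6 + 10 + 10\right)\right)^{2} = \left(\left(\frac{1}{4} + 6 \left(- \frac{1}{5}\right)\right) + 32\right)^{2} = \left(\left(\frac{1}{4} - \frac{6}{5}\right) + 32\right)^{2} = \left(- \frac{19}{20} + 32\right)^{2} = \left(\frac{621}{20}\right)^{2} = \frac{385641}{400}$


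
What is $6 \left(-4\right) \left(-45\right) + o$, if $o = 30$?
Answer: $1110$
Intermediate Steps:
$6 \left(-4\right) \left(-45\right) + o = 6 \left(-4\right) \left(-45\right) + 30 = \left(-24\right) \left(-45\right) + 30 = 1080 + 30 = 1110$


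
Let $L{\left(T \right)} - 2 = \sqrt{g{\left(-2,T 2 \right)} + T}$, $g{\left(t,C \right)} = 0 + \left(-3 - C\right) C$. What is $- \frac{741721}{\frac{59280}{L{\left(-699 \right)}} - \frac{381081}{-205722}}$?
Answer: $\frac{50862775854 \left(- \sqrt{1950909} + 2 i\right)}{- 4065320774 i + 127027 \sqrt{1950909}} \approx -786.21 - 17441.0 i$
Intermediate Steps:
$g{\left(t,C \right)} = C \left(-3 - C\right)$ ($g{\left(t,C \right)} = 0 + C \left(-3 - C\right) = C \left(-3 - C\right)$)
$L{\left(T \right)} = 2 + \sqrt{T - 2 T \left(3 + 2 T\right)}$ ($L{\left(T \right)} = 2 + \sqrt{- T 2 \left(3 + T 2\right) + T} = 2 + \sqrt{- 2 T \left(3 + 2 T\right) + T} = 2 + \sqrt{T - 2 T \left(3 + 2 T\right)}$)
$- \frac{741721}{\frac{59280}{L{\left(-699 \right)}} - \frac{381081}{-205722}} = - \frac{741721}{\frac{59280}{2 + \sqrt{- 699 \left(-5 - -2796\right)}} - \frac{381081}{-205722}} = - \frac{741721}{\frac{59280}{2 + \sqrt{- 699 \left(-5 + 2796\right)}} - - \frac{127027}{68574}} = - \frac{741721}{\frac{59280}{2 + \sqrt{\left(-699\right) 2791}} + \frac{127027}{68574}} = - \frac{741721}{\frac{59280}{2 + \sqrt{-1950909}} + \frac{127027}{68574}} = - \frac{741721}{\frac{59280}{2 + i \sqrt{1950909}} + \frac{127027}{68574}} = - \frac{741721}{\frac{127027}{68574} + \frac{59280}{2 + i \sqrt{1950909}}}$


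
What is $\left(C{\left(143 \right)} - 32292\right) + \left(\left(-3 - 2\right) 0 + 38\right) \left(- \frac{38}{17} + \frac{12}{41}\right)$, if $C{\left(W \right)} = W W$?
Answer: $- \frac{8306023}{697} \approx -11917.0$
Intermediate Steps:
$C{\left(W \right)} = W^{2}$
$\left(C{\left(143 \right)} - 32292\right) + \left(\left(-3 - 2\right) 0 + 38\right) \left(- \frac{38}{17} + \frac{12}{41}\right) = \left(143^{2} - 32292\right) + \left(\left(-3 - 2\right) 0 + 38\right) \left(- \frac{38}{17} + \frac{12}{41}\right) = \left(20449 - 32292\right) + \left(\left(-5\right) 0 + 38\right) \left(\left(-38\right) \frac{1}{17} + 12 \cdot \frac{1}{41}\right) = -11843 + \left(0 + 38\right) \left(- \frac{38}{17} + \frac{12}{41}\right) = -11843 + 38 \left(- \frac{1354}{697}\right) = -11843 - \frac{51452}{697} = - \frac{8306023}{697}$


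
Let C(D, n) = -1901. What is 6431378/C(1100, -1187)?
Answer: -6431378/1901 ≈ -3383.2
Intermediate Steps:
6431378/C(1100, -1187) = 6431378/(-1901) = 6431378*(-1/1901) = -6431378/1901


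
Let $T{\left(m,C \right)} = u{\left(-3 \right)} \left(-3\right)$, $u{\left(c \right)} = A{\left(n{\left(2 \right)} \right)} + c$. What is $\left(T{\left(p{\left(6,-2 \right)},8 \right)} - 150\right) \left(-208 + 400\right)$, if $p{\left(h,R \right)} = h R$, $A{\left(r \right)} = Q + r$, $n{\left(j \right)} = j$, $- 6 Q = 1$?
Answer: $-28128$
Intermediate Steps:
$Q = - \frac{1}{6}$ ($Q = \left(- \frac{1}{6}\right) 1 = - \frac{1}{6} \approx -0.16667$)
$A{\left(r \right)} = - \frac{1}{6} + r$
$p{\left(h,R \right)} = R h$
$u{\left(c \right)} = \frac{11}{6} + c$ ($u{\left(c \right)} = \left(- \frac{1}{6} + 2\right) + c = \frac{11}{6} + c$)
$T{\left(m,C \right)} = \frac{7}{2}$ ($T{\left(m,C \right)} = \left(\frac{11}{6} - 3\right) \left(-3\right) = \left(- \frac{7}{6}\right) \left(-3\right) = \frac{7}{2}$)
$\left(T{\left(p{\left(6,-2 \right)},8 \right)} - 150\right) \left(-208 + 400\right) = \left(\frac{7}{2} - 150\right) \left(-208 + 400\right) = \left(- \frac{293}{2}\right) 192 = -28128$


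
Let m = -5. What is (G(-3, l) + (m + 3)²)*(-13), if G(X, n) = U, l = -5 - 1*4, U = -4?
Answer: 0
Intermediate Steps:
l = -9 (l = -5 - 4 = -9)
G(X, n) = -4
(G(-3, l) + (m + 3)²)*(-13) = (-4 + (-5 + 3)²)*(-13) = (-4 + (-2)²)*(-13) = (-4 + 4)*(-13) = 0*(-13) = 0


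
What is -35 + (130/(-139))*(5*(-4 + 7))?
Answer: -6815/139 ≈ -49.029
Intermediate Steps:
-35 + (130/(-139))*(5*(-4 + 7)) = -35 + (130*(-1/139))*(5*3) = -35 - 130/139*15 = -35 - 1950/139 = -6815/139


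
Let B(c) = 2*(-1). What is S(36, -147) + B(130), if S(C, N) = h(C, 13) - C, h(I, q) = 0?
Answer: -38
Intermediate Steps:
B(c) = -2
S(C, N) = -C (S(C, N) = 0 - C = -C)
S(36, -147) + B(130) = -1*36 - 2 = -36 - 2 = -38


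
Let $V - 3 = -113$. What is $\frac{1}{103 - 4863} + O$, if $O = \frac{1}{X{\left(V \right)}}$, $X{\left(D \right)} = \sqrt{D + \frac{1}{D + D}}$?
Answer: $- \frac{1}{4760} - \frac{2 i \sqrt{147895}}{8067} \approx -0.00021008 - 0.095344 i$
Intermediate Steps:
$V = -110$ ($V = 3 - 113 = -110$)
$X{\left(D \right)} = \sqrt{D + \frac{1}{2 D}}$
$O = - \frac{2 i \sqrt{147895}}{8067}$ ($O = \frac{1}{\frac{1}{2} \sqrt{\frac{2}{-110} + 4 \left(-110\right)}} = \frac{1}{\frac{1}{2} \sqrt{2 \left(- \frac{1}{110}\right) - 440}} = \frac{1}{\frac{1}{2} \sqrt{- \frac{1}{55} - 440}} = \frac{1}{\frac{1}{2} \sqrt{- \frac{24201}{55}}} = \frac{1}{\frac{1}{2} \frac{3 i \sqrt{147895}}{55}} = \frac{1}{\frac{3}{110} i \sqrt{147895}} = - \frac{2 i \sqrt{147895}}{8067} \approx - 0.095344 i$)
$\frac{1}{103 - 4863} + O = \frac{1}{103 - 4863} - \frac{2 i \sqrt{147895}}{8067} = \frac{1}{-4760} - \frac{2 i \sqrt{147895}}{8067} = - \frac{1}{4760} - \frac{2 i \sqrt{147895}}{8067}$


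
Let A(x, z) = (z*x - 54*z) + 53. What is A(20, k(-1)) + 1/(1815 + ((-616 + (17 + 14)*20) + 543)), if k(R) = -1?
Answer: 205495/2362 ≈ 87.000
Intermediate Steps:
A(x, z) = 53 - 54*z + x*z (A(x, z) = (x*z - 54*z) + 53 = (-54*z + x*z) + 53 = 53 - 54*z + x*z)
A(20, k(-1)) + 1/(1815 + ((-616 + (17 + 14)*20) + 543)) = (53 - 54*(-1) + 20*(-1)) + 1/(1815 + ((-616 + (17 + 14)*20) + 543)) = (53 + 54 - 20) + 1/(1815 + ((-616 + 31*20) + 543)) = 87 + 1/(1815 + ((-616 + 620) + 543)) = 87 + 1/(1815 + (4 + 543)) = 87 + 1/(1815 + 547) = 87 + 1/2362 = 205495/2362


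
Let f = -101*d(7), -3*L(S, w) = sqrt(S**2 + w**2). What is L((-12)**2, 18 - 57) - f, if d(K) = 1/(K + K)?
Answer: 101/14 - sqrt(2473) ≈ -42.515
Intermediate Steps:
d(K) = 1/(2*K)
L(S, w) = -sqrt(S**2 + w**2)/3
f = -101/14 (f = -101/(2*7) = -101*1/14 = -101/14 ≈ -7.2143)
L((-12)**2, 18 - 57) - f = -sqrt(((-12)**2)**2 + (18 - 57)**2)/3 - 1*(-101/14) = -sqrt(144**2 + (-39)**2)/3 + 101/14 = -sqrt(20736 + 1521)/3 + 101/14 = -sqrt(2473) + 101/14 = 101/14 - sqrt(2473)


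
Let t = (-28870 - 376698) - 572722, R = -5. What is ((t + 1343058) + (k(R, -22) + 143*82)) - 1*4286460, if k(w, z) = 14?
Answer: -3909952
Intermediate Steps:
t = -978290 (t = -405568 - 572722 = -978290)
((t + 1343058) + (k(R, -22) + 143*82)) - 1*4286460 = ((-978290 + 1343058) + (14 + 143*82)) - 1*4286460 = (364768 + (14 + 11726)) - 4286460 = (364768 + 11740) - 4286460 = 376508 - 4286460 = -3909952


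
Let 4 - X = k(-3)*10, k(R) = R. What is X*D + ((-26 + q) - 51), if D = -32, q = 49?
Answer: -1116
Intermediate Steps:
X = 34 (X = 4 - (-3)*10 = 4 - 1*(-30) = 4 + 30 = 34)
X*D + ((-26 + q) - 51) = 34*(-32) + ((-26 + 49) - 51) = -1088 + (23 - 51) = -1088 - 28 = -1116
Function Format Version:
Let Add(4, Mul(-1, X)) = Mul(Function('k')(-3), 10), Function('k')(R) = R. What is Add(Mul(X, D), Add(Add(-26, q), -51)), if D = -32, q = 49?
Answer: -1116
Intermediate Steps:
X = 34 (X = Add(4, Mul(-1, Mul(-3, 10))) = Add(4, Mul(-1, -30)) = Add(4, 30) = 34)
Add(Mul(X, D), Add(Add(-26, q), -51)) = Add(Mul(34, -32), Add(Add(-26, 49), -51)) = Add(-1088, Add(23, -51)) = Add(-1088, -28) = -1116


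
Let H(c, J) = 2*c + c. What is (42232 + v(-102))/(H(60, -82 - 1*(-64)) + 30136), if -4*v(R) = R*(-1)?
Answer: 84413/60632 ≈ 1.3922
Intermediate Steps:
v(R) = R/4 (v(R) = -R*(-1)/4 = -(-1)*R/4 = R/4)
H(c, J) = 3*c
(42232 + v(-102))/(H(60, -82 - 1*(-64)) + 30136) = (42232 + (¼)*(-102))/(3*60 + 30136) = (42232 - 51/2)/(180 + 30136) = (84413/2)/30316 = (84413/2)*(1/30316) = 84413/60632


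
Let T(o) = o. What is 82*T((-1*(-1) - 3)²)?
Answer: 328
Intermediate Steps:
82*T((-1*(-1) - 3)²) = 82*(-1*(-1) - 3)² = 82*(1 - 3)² = 82*(-2)² = 82*4 = 328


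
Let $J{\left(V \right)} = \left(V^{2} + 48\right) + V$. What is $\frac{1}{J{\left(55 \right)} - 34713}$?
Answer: $- \frac{1}{31585} \approx -3.1661 \cdot 10^{-5}$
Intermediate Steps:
$J{\left(V \right)} = 48 + V + V^{2}$ ($J{\left(V \right)} = \left(48 + V^{2}\right) + V = 48 + V + V^{2}$)
$\frac{1}{J{\left(55 \right)} - 34713} = \frac{1}{\left(48 + 55 + 55^{2}\right) - 34713} = \frac{1}{\left(48 + 55 + 3025\right) - 34713} = \frac{1}{3128 - 34713} = \frac{1}{-31585} = - \frac{1}{31585}$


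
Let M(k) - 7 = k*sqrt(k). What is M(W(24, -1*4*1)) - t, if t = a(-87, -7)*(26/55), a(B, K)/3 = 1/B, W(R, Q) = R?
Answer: 11191/1595 + 48*sqrt(6) ≈ 124.59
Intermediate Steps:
a(B, K) = 3/B
M(k) = 7 + k**(3/2) (M(k) = 7 + k*sqrt(k) = 7 + k**(3/2))
t = -26/1595 (t = (3/(-87))*(26/55) = (3*(-1/87))*(26*(1/55)) = -1/29*26/55 = -26/1595 ≈ -0.016301)
M(W(24, -1*4*1)) - t = (7 + 24**(3/2)) - 1*(-26/1595) = (7 + 48*sqrt(6)) + 26/1595 = 11191/1595 + 48*sqrt(6)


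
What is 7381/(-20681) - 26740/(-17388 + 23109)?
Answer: -595236641/118316001 ≈ -5.0309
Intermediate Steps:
7381/(-20681) - 26740/(-17388 + 23109) = 7381*(-1/20681) - 26740/5721 = -7381/20681 - 26740*1/5721 = -7381/20681 - 26740/5721 = -595236641/118316001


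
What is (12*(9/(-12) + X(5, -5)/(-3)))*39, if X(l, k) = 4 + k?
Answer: -195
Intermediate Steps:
(12*(9/(-12) + X(5, -5)/(-3)))*39 = (12*(9/(-12) + (4 - 5)/(-3)))*39 = (12*(9*(-1/12) - 1*(-1/3)))*39 = (12*(-3/4 + 1/3))*39 = (12*(-5/12))*39 = -5*39 = -195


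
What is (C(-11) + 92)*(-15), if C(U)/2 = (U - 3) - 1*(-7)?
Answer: -1170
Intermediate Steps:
C(U) = 8 + 2*U (C(U) = 2*((U - 3) - 1*(-7)) = 2*((-3 + U) + 7) = 2*(4 + U) = 8 + 2*U)
(C(-11) + 92)*(-15) = ((8 + 2*(-11)) + 92)*(-15) = ((8 - 22) + 92)*(-15) = (-14 + 92)*(-15) = 78*(-15) = -1170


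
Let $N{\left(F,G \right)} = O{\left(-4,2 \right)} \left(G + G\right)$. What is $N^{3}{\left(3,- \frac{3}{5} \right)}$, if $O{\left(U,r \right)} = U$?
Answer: $\frac{13824}{125} \approx 110.59$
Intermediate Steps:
$N{\left(F,G \right)} = - 8 G$ ($N{\left(F,G \right)} = - 4 \left(G + G\right) = - 4 \cdot 2 G = - 8 G$)
$N^{3}{\left(3,- \frac{3}{5} \right)} = \left(- 8 \left(- \frac{3}{5}\right)\right)^{3} = \left(- 8 \left(\left(-3\right) \frac{1}{5}\right)\right)^{3} = \left(\left(-8\right) \left(- \frac{3}{5}\right)\right)^{3} = \left(\frac{24}{5}\right)^{3} = \frac{13824}{125}$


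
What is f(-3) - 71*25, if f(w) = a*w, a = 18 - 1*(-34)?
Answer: -1931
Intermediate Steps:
a = 52 (a = 18 + 34 = 52)
f(w) = 52*w
f(-3) - 71*25 = 52*(-3) - 71*25 = -156 - 1*1775 = -156 - 1775 = -1931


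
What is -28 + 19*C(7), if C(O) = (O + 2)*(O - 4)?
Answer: 485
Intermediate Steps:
C(O) = (-4 + O)*(2 + O) (C(O) = (2 + O)*(-4 + O) = (-4 + O)*(2 + O))
-28 + 19*C(7) = -28 + 19*(-8 + 7**2 - 2*7) = -28 + 19*(-8 + 49 - 14) = -28 + 19*27 = -28 + 513 = 485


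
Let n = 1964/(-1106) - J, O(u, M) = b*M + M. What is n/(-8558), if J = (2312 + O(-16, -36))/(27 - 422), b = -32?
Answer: -9543/11831435 ≈ -0.00080658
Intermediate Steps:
O(u, M) = -31*M (O(u, M) = -32*M + M = -31*M)
J = -3428/395 (J = (2312 - 31*(-36))/(27 - 422) = (2312 + 1116)/(-395) = 3428*(-1/395) = -3428/395 ≈ -8.6785)
n = 19086/2765 (n = 1964/(-1106) - 1*(-3428/395) = 1964*(-1/1106) + 3428/395 = -982/553 + 3428/395 = 19086/2765 ≈ 6.9027)
n/(-8558) = (19086/2765)/(-8558) = (19086/2765)*(-1/8558) = -9543/11831435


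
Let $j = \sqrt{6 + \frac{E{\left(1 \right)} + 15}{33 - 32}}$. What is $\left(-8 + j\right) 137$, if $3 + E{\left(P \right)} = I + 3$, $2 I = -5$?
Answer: $-1096 + \frac{137 \sqrt{74}}{2} \approx -506.74$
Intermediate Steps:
$I = - \frac{5}{2}$ ($I = \frac{1}{2} \left(-5\right) = - \frac{5}{2} \approx -2.5$)
$E{\left(P \right)} = - \frac{5}{2}$ ($E{\left(P \right)} = -3 + \left(- \frac{5}{2} + 3\right) = -3 + \frac{1}{2} = - \frac{5}{2}$)
$j = \frac{\sqrt{74}}{2}$ ($j = \sqrt{6 + \frac{- \frac{5}{2} + 15}{33 - 32}} = \sqrt{6 + \frac{25}{2 \cdot 1}} = \sqrt{6 + \frac{25}{2} \cdot 1} = \sqrt{6 + \frac{25}{2}} = \sqrt{\frac{37}{2}} = \frac{\sqrt{74}}{2} \approx 4.3012$)
$\left(-8 + j\right) 137 = \left(-8 + \frac{\sqrt{74}}{2}\right) 137 = -1096 + \frac{137 \sqrt{74}}{2}$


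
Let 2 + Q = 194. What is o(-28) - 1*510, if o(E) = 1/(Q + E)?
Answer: -83639/164 ≈ -509.99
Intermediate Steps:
Q = 192 (Q = -2 + 194 = 192)
o(E) = 1/(192 + E)
o(-28) - 1*510 = 1/(192 - 28) - 1*510 = 1/164 - 510 = -83639/164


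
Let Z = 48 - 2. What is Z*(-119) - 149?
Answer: -5623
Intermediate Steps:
Z = 46
Z*(-119) - 149 = 46*(-119) - 149 = -5474 - 149 = -5623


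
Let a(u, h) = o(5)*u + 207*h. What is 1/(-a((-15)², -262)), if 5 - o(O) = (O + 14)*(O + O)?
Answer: 1/95859 ≈ 1.0432e-5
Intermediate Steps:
o(O) = 5 - 2*O*(14 + O) (o(O) = 5 - (O + 14)*(O + O) = 5 - (14 + O)*2*O = 5 - 2*O*(14 + O))
a(u, h) = -185*u + 207*h (a(u, h) = (5 - 28*5 - 2*5²)*u + 207*h = (5 - 140 - 2*25)*u + 207*h = (5 - 140 - 50)*u + 207*h = -185*u + 207*h)
1/(-a((-15)², -262)) = 1/(-(-185*(-15)² + 207*(-262))) = 1/(-(-185*225 - 54234)) = 1/(-(-41625 - 54234)) = 1/(-1*(-95859)) = 1/95859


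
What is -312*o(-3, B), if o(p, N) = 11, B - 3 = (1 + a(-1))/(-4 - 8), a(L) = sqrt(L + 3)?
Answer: -3432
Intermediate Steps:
a(L) = sqrt(3 + L)
B = 35/12 - sqrt(2)/12 (B = 3 + (1 + sqrt(3 - 1))/(-4 - 8) = 3 + (1 + sqrt(2))/(-12) = 3 + (1 + sqrt(2))*(-1/12) = 3 + (-1/12 - sqrt(2)/12) = 35/12 - sqrt(2)/12 ≈ 2.7988)
-312*o(-3, B) = -312*11 = -3432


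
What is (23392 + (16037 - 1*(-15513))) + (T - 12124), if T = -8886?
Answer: 33932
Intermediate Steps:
(23392 + (16037 - 1*(-15513))) + (T - 12124) = (23392 + (16037 - 1*(-15513))) + (-8886 - 12124) = (23392 + (16037 + 15513)) - 21010 = (23392 + 31550) - 21010 = 54942 - 21010 = 33932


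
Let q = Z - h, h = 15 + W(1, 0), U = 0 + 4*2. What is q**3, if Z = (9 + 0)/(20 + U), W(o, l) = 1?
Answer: -84604519/21952 ≈ -3854.1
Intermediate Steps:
U = 8 (U = 0 + 8 = 8)
h = 16 (h = 15 + 1 = 16)
Z = 9/28 (Z = (9 + 0)/(20 + 8) = 9/28 ≈ 0.32143)
q = -439/28 (q = 9/28 - 1*16 = 9/28 - 16 = -439/28 ≈ -15.679)
q**3 = (-439/28)**3 = -84604519/21952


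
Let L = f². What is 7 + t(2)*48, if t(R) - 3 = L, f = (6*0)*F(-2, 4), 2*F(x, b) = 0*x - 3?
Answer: 151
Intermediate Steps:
F(x, b) = -3/2 (F(x, b) = (0*x - 3)/2 = (0 - 3)/2 = (½)*(-3) = -3/2)
f = 0 (f = (6*0)*(-3/2) = 0*(-3/2) = 0)
L = 0 (L = 0² = 0)
t(R) = 3 (t(R) = 3 + 0 = 3)
7 + t(2)*48 = 7 + 3*48 = 7 + 144 = 151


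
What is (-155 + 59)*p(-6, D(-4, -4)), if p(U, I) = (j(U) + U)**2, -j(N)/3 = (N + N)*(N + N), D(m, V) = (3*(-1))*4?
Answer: -18417024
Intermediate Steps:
D(m, V) = -12 (D(m, V) = -3*4 = -12)
j(N) = -12*N**2 (j(N) = -3*(N + N)*(N + N) = -3*2*N*2*N = -12*N**2)
p(U, I) = (U - 12*U**2)**2 (p(U, I) = (-12*U**2 + U)**2 = (U - 12*U**2)**2)
(-155 + 59)*p(-6, D(-4, -4)) = (-155 + 59)*((-6)**2*(-1 + 12*(-6))**2) = -3456*(-1 - 72)**2 = -3456*(-73)**2 = -3456*5329 = -96*191844 = -18417024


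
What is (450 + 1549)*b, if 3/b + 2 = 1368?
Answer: 5997/1366 ≈ 4.3902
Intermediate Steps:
b = 3/1366 (b = 3/(-2 + 1368) = 3/1366 ≈ 0.0021962)
(450 + 1549)*b = (450 + 1549)*(3/1366) = 1999*(3/1366) = 5997/1366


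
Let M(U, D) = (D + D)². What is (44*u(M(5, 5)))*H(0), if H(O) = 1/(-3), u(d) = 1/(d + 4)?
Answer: -11/78 ≈ -0.14103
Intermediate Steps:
M(U, D) = 4*D² (M(U, D) = (2*D)² = 4*D²)
u(d) = 1/(4 + d)
H(O) = -⅓
(44*u(M(5, 5)))*H(0) = (44/(4 + 4*5²))*(-⅓) = (44/(4 + 4*25))*(-⅓) = (44/(4 + 100))*(-⅓) = (44/104)*(-⅓) = (44*(1/104))*(-⅓) = (11/26)*(-⅓) = -11/78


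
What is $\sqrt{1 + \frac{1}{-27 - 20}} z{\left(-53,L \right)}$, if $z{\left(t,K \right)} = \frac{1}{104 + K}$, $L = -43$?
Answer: $\frac{\sqrt{2162}}{2867} \approx 0.016218$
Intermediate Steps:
$\sqrt{1 + \frac{1}{-27 - 20}} z{\left(-53,L \right)} = \frac{\sqrt{1 + \frac{1}{-27 - 20}}}{104 - 43} = \frac{\sqrt{1 + \frac{1}{-47}}}{61} = \sqrt{1 - \frac{1}{47}} \cdot \frac{1}{61} = \sqrt{\frac{46}{47}} \cdot \frac{1}{61} = \frac{\sqrt{2162}}{47} \cdot \frac{1}{61} = \frac{\sqrt{2162}}{2867}$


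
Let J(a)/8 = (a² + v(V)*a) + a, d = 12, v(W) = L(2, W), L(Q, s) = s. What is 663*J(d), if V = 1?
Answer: 891072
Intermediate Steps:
v(W) = W
J(a) = 8*a² + 16*a (J(a) = 8*((a² + 1*a) + a) = 8*((a² + a) + a) = 8*((a + a²) + a) = 8*(a² + 2*a) = 8*a² + 16*a)
663*J(d) = 663*(8*12*(2 + 12)) = 663*(8*12*14) = 663*1344 = 891072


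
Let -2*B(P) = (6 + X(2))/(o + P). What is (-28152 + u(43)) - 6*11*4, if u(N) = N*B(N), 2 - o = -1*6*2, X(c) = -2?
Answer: -1619798/57 ≈ -28418.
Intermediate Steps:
o = 14 (o = 2 - (-1*6)*2 = 2 - (-6)*2 = 2 - 1*(-12) = 2 + 12 = 14)
B(P) = -2/(14 + P) (B(P) = -(6 - 2)/(2*(14 + P)) = -2/(14 + P))
u(N) = -2*N/(14 + N) (u(N) = N*(-2/(14 + N)) = -2*N/(14 + N))
(-28152 + u(43)) - 6*11*4 = (-28152 - 2*43/(14 + 43)) - 6*11*4 = (-28152 - 2*43/57) - 66*4 = (-28152 - 2*43*1/57) - 264 = (-28152 - 86/57) - 264 = -1604750/57 - 264 = -1619798/57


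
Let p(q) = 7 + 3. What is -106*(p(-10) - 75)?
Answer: 6890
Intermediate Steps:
p(q) = 10
-106*(p(-10) - 75) = -106*(10 - 75) = -106*(-65) = 6890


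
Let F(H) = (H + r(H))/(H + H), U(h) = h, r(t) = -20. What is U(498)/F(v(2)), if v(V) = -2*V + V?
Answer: 996/11 ≈ 90.545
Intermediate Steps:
v(V) = -V
F(H) = (-20 + H)/(2*H) (F(H) = (H - 20)/(H + H) = (-20 + H)/((2*H)) = (-20 + H)*(1/(2*H)) = (-20 + H)/(2*H))
U(498)/F(v(2)) = 498/(((-20 - 1*2)/(2*((-1*2))))) = 498/(((1/2)*(-20 - 2)/(-2))) = 498/(((1/2)*(-1/2)*(-22))) = 498/(11/2) = 498*(2/11) = 996/11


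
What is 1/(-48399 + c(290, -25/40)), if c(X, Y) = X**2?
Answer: 1/35701 ≈ 2.8010e-5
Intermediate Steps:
1/(-48399 + c(290, -25/40)) = 1/(-48399 + 290**2) = 1/(-48399 + 84100) = 1/35701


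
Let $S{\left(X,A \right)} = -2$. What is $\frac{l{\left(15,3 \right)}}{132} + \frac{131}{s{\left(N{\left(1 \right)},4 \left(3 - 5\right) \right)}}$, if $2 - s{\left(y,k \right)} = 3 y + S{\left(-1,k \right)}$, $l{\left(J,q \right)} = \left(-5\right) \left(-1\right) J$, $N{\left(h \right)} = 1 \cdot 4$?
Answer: $- \frac{1391}{88} \approx -15.807$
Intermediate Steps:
$N{\left(h \right)} = 4$
$l{\left(J,q \right)} = 5 J$
$s{\left(y,k \right)} = 4 - 3 y$ ($s{\left(y,k \right)} = 2 - \left(3 y - 2\right) = 2 - \left(-2 + 3 y\right) = 4 - 3 y$)
$\frac{l{\left(15,3 \right)}}{132} + \frac{131}{s{\left(N{\left(1 \right)},4 \left(3 - 5\right) \right)}} = \frac{5 \cdot 15}{132} + \frac{131}{4 - 12} = 75 \cdot \frac{1}{132} + \frac{131}{4 - 12} = \frac{25}{44} + \frac{131}{-8} = \frac{25}{44} + 131 \left(- \frac{1}{8}\right) = \frac{25}{44} - \frac{131}{8} = - \frac{1391}{88}$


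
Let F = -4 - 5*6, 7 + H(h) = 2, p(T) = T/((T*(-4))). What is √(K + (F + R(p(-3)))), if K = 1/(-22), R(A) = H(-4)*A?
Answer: I*√15873/22 ≈ 5.7267*I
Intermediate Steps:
p(T) = -¼ (p(T) = T/((-4*T)) = T*(-1/(4*T)) = -¼)
H(h) = -5 (H(h) = -7 + 2 = -5)
R(A) = -5*A
F = -34 (F = -4 - 30 = -34)
K = -1/22 ≈ -0.045455
√(K + (F + R(p(-3)))) = √(-1/22 + (-34 - 5*(-¼))) = √(-1/22 + (-34 + 5/4)) = √(-1/22 - 131/4) = √(-1443/44) = I*√15873/22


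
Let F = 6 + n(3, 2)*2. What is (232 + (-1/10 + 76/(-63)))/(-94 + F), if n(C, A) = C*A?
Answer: -145337/47880 ≈ -3.0354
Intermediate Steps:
n(C, A) = A*C
F = 18 (F = 6 + (2*3)*2 = 6 + 6*2 = 6 + 12 = 18)
(232 + (-1/10 + 76/(-63)))/(-94 + F) = (232 + (-1/10 + 76/(-63)))/(-94 + 18) = (232 + (-1*⅒ + 76*(-1/63)))/(-76) = (232 + (-⅒ - 76/63))*(-1/76) = (232 - 823/630)*(-1/76) = (145337/630)*(-1/76) = -145337/47880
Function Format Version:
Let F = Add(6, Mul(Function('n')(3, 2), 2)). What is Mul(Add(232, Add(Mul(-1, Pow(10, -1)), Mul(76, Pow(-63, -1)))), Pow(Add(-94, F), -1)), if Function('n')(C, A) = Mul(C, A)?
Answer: Rational(-145337, 47880) ≈ -3.0354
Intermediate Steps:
Function('n')(C, A) = Mul(A, C)
F = 18 (F = Add(6, Mul(Mul(2, 3), 2)) = Add(6, Mul(6, 2)) = Add(6, 12) = 18)
Mul(Add(232, Add(Mul(-1, Pow(10, -1)), Mul(76, Pow(-63, -1)))), Pow(Add(-94, F), -1)) = Mul(Add(232, Add(Mul(-1, Pow(10, -1)), Mul(76, Pow(-63, -1)))), Pow(Add(-94, 18), -1)) = Mul(Add(232, Add(Mul(-1, Rational(1, 10)), Mul(76, Rational(-1, 63)))), Pow(-76, -1)) = Mul(Add(232, Add(Rational(-1, 10), Rational(-76, 63))), Rational(-1, 76)) = Mul(Add(232, Rational(-823, 630)), Rational(-1, 76)) = Mul(Rational(145337, 630), Rational(-1, 76)) = Rational(-145337, 47880)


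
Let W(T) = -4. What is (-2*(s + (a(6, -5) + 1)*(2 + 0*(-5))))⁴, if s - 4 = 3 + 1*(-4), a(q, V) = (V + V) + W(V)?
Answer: 4477456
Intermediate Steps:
a(q, V) = -4 + 2*V (a(q, V) = (V + V) - 4 = 2*V - 4 = -4 + 2*V)
s = 3 (s = 4 + (3 + 1*(-4)) = 4 + (3 - 4) = 4 - 1 = 3)
(-2*(s + (a(6, -5) + 1)*(2 + 0*(-5))))⁴ = (-2*(3 + ((-4 + 2*(-5)) + 1)*(2 + 0*(-5))))⁴ = (-2*(3 + ((-4 - 10) + 1)*(2 + 0)))⁴ = (-2*(3 + (-14 + 1)*2))⁴ = (-2*(3 - 13*2))⁴ = (-2*(3 - 26))⁴ = (-2*(-23))⁴ = 46⁴ = 4477456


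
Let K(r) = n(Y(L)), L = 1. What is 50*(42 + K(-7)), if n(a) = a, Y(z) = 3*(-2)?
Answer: 1800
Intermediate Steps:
Y(z) = -6
K(r) = -6
50*(42 + K(-7)) = 50*(42 - 6) = 50*36 = 1800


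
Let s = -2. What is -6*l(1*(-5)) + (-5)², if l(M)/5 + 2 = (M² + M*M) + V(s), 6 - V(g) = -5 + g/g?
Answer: -1715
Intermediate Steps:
V(g) = 10 (V(g) = 6 - (-5 + g/g) = 6 - (-5 + 1) = 6 - 1*(-4) = 6 + 4 = 10)
l(M) = 40 + 10*M² (l(M) = -10 + 5*((M² + M*M) + 10) = -10 + 5*((M² + M²) + 10) = -10 + 5*(2*M² + 10) = -10 + 5*(10 + 2*M²) = -10 + (50 + 10*M²) = 40 + 10*M²)
-6*l(1*(-5)) + (-5)² = -6*(40 + 10*(1*(-5))²) + (-5)² = -6*(40 + 10*(-5)²) + 25 = -6*(40 + 10*25) + 25 = -6*(40 + 250) + 25 = -6*290 + 25 = -1740 + 25 = -1715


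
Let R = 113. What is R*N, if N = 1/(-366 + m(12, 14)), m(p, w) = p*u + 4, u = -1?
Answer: -113/374 ≈ -0.30214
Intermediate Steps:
m(p, w) = 4 - p (m(p, w) = p*(-1) + 4 = -p + 4 = 4 - p)
N = -1/374 (N = 1/(-366 + (4 - 1*12)) = 1/(-366 + (4 - 12)) = 1/(-366 - 8) = 1/(-374) = -1/374 ≈ -0.0026738)
R*N = 113*(-1/374) = -113/374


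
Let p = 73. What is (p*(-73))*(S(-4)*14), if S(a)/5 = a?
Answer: 1492120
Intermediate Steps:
S(a) = 5*a
(p*(-73))*(S(-4)*14) = (73*(-73))*((5*(-4))*14) = -(-106580)*14 = -5329*(-280) = 1492120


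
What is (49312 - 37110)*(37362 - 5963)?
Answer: 383130598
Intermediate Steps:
(49312 - 37110)*(37362 - 5963) = 12202*31399 = 383130598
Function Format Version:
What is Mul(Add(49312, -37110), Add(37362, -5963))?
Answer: 383130598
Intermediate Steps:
Mul(Add(49312, -37110), Add(37362, -5963)) = Mul(12202, 31399) = 383130598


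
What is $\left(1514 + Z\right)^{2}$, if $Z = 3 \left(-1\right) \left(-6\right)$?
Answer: $2347024$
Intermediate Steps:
$Z = 18$ ($Z = \left(-3\right) \left(-6\right) = 18$)
$\left(1514 + Z\right)^{2} = \left(1514 + 18\right)^{2} = 1532^{2} = 2347024$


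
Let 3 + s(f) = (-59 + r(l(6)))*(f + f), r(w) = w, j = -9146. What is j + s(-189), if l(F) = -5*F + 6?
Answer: 22225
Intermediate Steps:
l(F) = 6 - 5*F
s(f) = -3 - 166*f (s(f) = -3 + (-59 + (6 - 5*6))*(f + f) = -3 + (-59 + (6 - 30))*(2*f) = -3 + (-59 - 24)*(2*f) = -3 - 166*f)
j + s(-189) = -9146 + (-3 - 166*(-189)) = -9146 + (-3 + 31374) = -9146 + 31371 = 22225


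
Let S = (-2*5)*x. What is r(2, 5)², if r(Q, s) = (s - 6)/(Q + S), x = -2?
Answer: 1/484 ≈ 0.0020661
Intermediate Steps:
S = 20 (S = -2*5*(-2) = -10*(-2) = 20)
r(Q, s) = (-6 + s)/(20 + Q) (r(Q, s) = (s - 6)/(Q + 20) = (-6 + s)/(20 + Q))
r(2, 5)² = ((-6 + 5)/(20 + 2))² = (-1/22)² = 1/484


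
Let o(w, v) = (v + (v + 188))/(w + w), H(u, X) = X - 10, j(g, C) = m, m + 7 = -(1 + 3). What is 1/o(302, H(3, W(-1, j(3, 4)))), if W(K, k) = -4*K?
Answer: 151/44 ≈ 3.4318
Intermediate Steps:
m = -11 (m = -7 - (1 + 3) = -7 - 1*4 = -7 - 4 = -11)
j(g, C) = -11
H(u, X) = -10 + X
o(w, v) = (188 + 2*v)/(2*w) (o(w, v) = (v + (188 + v))/((2*w)) = (188 + 2*v)*(1/(2*w)) = (188 + 2*v)/(2*w))
1/o(302, H(3, W(-1, j(3, 4)))) = 1/((94 + (-10 - 4*(-1)))/302) = 1/((94 + (-10 + 4))/302) = 1/((94 - 6)/302) = 1/((1/302)*88) = 1/(44/151) = 151/44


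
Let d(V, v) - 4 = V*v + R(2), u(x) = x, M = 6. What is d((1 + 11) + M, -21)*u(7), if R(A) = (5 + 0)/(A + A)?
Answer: -10437/4 ≈ -2609.3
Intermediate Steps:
R(A) = 5/(2*A) (R(A) = 5/((2*A)) = 5*(1/(2*A)) = 5/(2*A))
d(V, v) = 21/4 + V*v (d(V, v) = 4 + (V*v + (5/2)/2) = 4 + (V*v + (5/2)*(½)) = 4 + (V*v + 5/4) = 4 + (5/4 + V*v) = 21/4 + V*v)
d((1 + 11) + M, -21)*u(7) = (21/4 + ((1 + 11) + 6)*(-21))*7 = (21/4 + (12 + 6)*(-21))*7 = (21/4 + 18*(-21))*7 = (21/4 - 378)*7 = -1491/4*7 = -10437/4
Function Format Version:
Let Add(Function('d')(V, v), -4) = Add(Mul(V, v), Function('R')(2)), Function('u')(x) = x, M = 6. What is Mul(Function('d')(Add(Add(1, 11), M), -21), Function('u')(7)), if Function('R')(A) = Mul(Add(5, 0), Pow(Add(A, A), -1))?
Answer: Rational(-10437, 4) ≈ -2609.3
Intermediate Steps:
Function('R')(A) = Mul(Rational(5, 2), Pow(A, -1)) (Function('R')(A) = Mul(5, Pow(Mul(2, A), -1)) = Mul(5, Mul(Rational(1, 2), Pow(A, -1))) = Mul(Rational(5, 2), Pow(A, -1)))
Function('d')(V, v) = Add(Rational(21, 4), Mul(V, v)) (Function('d')(V, v) = Add(4, Add(Mul(V, v), Mul(Rational(5, 2), Pow(2, -1)))) = Add(4, Add(Mul(V, v), Mul(Rational(5, 2), Rational(1, 2)))) = Add(4, Add(Mul(V, v), Rational(5, 4))) = Add(4, Add(Rational(5, 4), Mul(V, v))) = Add(Rational(21, 4), Mul(V, v)))
Mul(Function('d')(Add(Add(1, 11), M), -21), Function('u')(7)) = Mul(Add(Rational(21, 4), Mul(Add(Add(1, 11), 6), -21)), 7) = Mul(Add(Rational(21, 4), Mul(Add(12, 6), -21)), 7) = Mul(Add(Rational(21, 4), Mul(18, -21)), 7) = Mul(Add(Rational(21, 4), -378), 7) = Mul(Rational(-1491, 4), 7) = Rational(-10437, 4)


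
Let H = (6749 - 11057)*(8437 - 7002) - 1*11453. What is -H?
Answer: 6193433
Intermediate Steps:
H = -6193433 (H = -4308*1435 - 11453 = -6181980 - 11453 = -6193433)
-H = -1*(-6193433) = 6193433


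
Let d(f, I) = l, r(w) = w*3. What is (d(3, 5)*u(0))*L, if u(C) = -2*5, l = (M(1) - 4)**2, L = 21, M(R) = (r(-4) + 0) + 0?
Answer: -53760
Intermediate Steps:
r(w) = 3*w
M(R) = -12 (M(R) = (3*(-4) + 0) + 0 = (-12 + 0) + 0 = -12 + 0 = -12)
l = 256 (l = (-12 - 4)**2 = (-16)**2 = 256)
d(f, I) = 256
u(C) = -10
(d(3, 5)*u(0))*L = (256*(-10))*21 = -2560*21 = -53760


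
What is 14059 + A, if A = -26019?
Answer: -11960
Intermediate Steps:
14059 + A = 14059 - 26019 = -11960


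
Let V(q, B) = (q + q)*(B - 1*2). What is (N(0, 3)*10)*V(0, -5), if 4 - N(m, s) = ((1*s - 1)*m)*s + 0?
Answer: 0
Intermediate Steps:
V(q, B) = 2*q*(-2 + B) (V(q, B) = (2*q)*(B - 2) = (2*q)*(-2 + B) = 2*q*(-2 + B))
N(m, s) = 4 - m*s*(-1 + s) (N(m, s) = 4 - (((1*s - 1)*m)*s + 0) = 4 - (((s - 1)*m)*s + 0) = 4 - (((-1 + s)*m)*s + 0) = 4 - ((m*(-1 + s))*s + 0) = 4 - (m*s*(-1 + s) + 0) = 4 - m*s*(-1 + s))
(N(0, 3)*10)*V(0, -5) = ((4 + 0*3 - 1*0*3²)*10)*(2*0*(-2 - 5)) = ((4 + 0 - 1*0*9)*10)*(2*0*(-7)) = ((4 + 0 + 0)*10)*0 = (4*10)*0 = 40*0 = 0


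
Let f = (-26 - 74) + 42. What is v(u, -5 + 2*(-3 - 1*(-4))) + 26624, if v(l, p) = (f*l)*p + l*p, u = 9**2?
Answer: 40475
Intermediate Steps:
f = -58 (f = -100 + 42 = -58)
u = 81
v(l, p) = -57*l*p (v(l, p) = (-58*l)*p + l*p = -58*l*p + l*p = -57*l*p)
v(u, -5 + 2*(-3 - 1*(-4))) + 26624 = -57*81*(-5 + 2*(-3 - 1*(-4))) + 26624 = -57*81*(-5 + 2*(-3 + 4)) + 26624 = -57*81*(-5 + 2*1) + 26624 = -57*81*(-5 + 2) + 26624 = -57*81*(-3) + 26624 = 13851 + 26624 = 40475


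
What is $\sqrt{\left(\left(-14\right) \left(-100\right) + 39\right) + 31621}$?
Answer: $2 \sqrt{8265} \approx 181.82$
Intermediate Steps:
$\sqrt{\left(\left(-14\right) \left(-100\right) + 39\right) + 31621} = \sqrt{\left(1400 + 39\right) + 31621} = \sqrt{1439 + 31621} = \sqrt{33060} = 2 \sqrt{8265}$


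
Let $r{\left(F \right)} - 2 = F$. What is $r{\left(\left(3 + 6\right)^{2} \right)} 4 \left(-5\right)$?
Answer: $-1660$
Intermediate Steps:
$r{\left(F \right)} = 2 + F$
$r{\left(\left(3 + 6\right)^{2} \right)} 4 \left(-5\right) = \left(2 + \left(3 + 6\right)^{2}\right) 4 \left(-5\right) = \left(2 + 9^{2}\right) \left(-20\right) = \left(2 + 81\right) \left(-20\right) = 83 \left(-20\right) = -1660$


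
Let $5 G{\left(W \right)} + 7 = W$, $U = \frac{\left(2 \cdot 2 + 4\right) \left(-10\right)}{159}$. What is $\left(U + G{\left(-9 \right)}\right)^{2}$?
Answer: $\frac{8667136}{632025} \approx 13.713$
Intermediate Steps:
$U = - \frac{80}{159}$ ($U = \left(4 + 4\right) \left(-10\right) \frac{1}{159} = 8 \left(-10\right) \frac{1}{159} = \left(-80\right) \frac{1}{159} = - \frac{80}{159} \approx -0.50314$)
$G{\left(W \right)} = - \frac{7}{5} + \frac{W}{5}$
$\left(U + G{\left(-9 \right)}\right)^{2} = \left(- \frac{80}{159} + \left(- \frac{7}{5} + \frac{1}{5} \left(-9\right)\right)\right)^{2} = \left(- \frac{80}{159} - \frac{16}{5}\right)^{2} = \left(- \frac{2944}{795}\right)^{2} = \frac{8667136}{632025}$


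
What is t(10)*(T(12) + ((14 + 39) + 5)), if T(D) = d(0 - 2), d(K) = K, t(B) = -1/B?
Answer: -28/5 ≈ -5.6000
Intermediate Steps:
T(D) = -2 (T(D) = 0 - 2 = -2)
t(10)*(T(12) + ((14 + 39) + 5)) = (-1/10)*(-2 + ((14 + 39) + 5)) = (-1*1/10)*(-2 + (53 + 5)) = -(-2 + 58)/10 = -1/10*56 = -28/5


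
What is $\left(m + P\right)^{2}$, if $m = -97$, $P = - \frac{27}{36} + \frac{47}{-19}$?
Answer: $\frac{58018689}{5776} \approx 10045.0$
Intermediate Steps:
$P = - \frac{245}{76}$ ($P = \left(-27\right) \frac{1}{36} + 47 \left(- \frac{1}{19}\right) = - \frac{3}{4} - \frac{47}{19} = - \frac{245}{76} \approx -3.2237$)
$\left(m + P\right)^{2} = \left(-97 - \frac{245}{76}\right)^{2} = \left(- \frac{7617}{76}\right)^{2} = \frac{58018689}{5776}$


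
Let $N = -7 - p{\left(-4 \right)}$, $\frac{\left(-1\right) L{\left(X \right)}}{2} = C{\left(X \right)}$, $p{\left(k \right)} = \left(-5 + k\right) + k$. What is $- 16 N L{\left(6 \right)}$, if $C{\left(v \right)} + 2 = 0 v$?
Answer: $-384$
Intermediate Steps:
$C{\left(v \right)} = -2$ ($C{\left(v \right)} = -2 + 0 v = -2 + 0 = -2$)
$p{\left(k \right)} = -5 + 2 k$
$L{\left(X \right)} = 4$ ($L{\left(X \right)} = \left(-2\right) \left(-2\right) = 4$)
$N = 6$ ($N = -7 - \left(-5 + 2 \left(-4\right)\right) = -7 - \left(-5 - 8\right) = -7 - -13 = -7 + 13 = 6$)
$- 16 N L{\left(6 \right)} = \left(-16\right) 6 \cdot 4 = \left(-96\right) 4 = -384$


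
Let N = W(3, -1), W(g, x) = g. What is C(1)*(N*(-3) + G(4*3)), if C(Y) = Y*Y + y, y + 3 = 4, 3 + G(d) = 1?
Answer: -22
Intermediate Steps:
G(d) = -2 (G(d) = -3 + 1 = -2)
y = 1 (y = -3 + 4 = 1)
N = 3
C(Y) = 1 + Y² (C(Y) = Y*Y + 1 = Y² + 1 = 1 + Y²)
C(1)*(N*(-3) + G(4*3)) = (1 + 1²)*(3*(-3) - 2) = (1 + 1)*(-9 - 2) = 2*(-11) = -22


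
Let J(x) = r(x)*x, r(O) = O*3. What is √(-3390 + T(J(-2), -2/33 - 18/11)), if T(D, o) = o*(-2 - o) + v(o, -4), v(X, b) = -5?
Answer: I*√3696595/33 ≈ 58.262*I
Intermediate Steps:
r(O) = 3*O
J(x) = 3*x² (J(x) = (3*x)*x = 3*x²)
T(D, o) = -5 + o*(-2 - o) (T(D, o) = o*(-2 - o) - 5 = -5 + o*(-2 - o))
√(-3390 + T(J(-2), -2/33 - 18/11)) = √(-3390 + (-5 - (-2/33 - 18/11)² - 2*(-2/33 - 18/11))) = √(-3390 + (-5 - (-56/33)² - 2*(-56/33))) = √(-3390 + (-5 - 1*3136/1089 + 112/33)) = √(-3390 + (-5 - 3136/1089 + 112/33)) = √(-3390 - 4885/1089) = √(-3696595/1089) = I*√3696595/33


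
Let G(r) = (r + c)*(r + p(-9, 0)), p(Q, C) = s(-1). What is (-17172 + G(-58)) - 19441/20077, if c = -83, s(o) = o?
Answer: -177761122/20077 ≈ -8854.0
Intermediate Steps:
p(Q, C) = -1
G(r) = (-1 + r)*(-83 + r) (G(r) = (r - 83)*(r - 1) = (-83 + r)*(-1 + r) = (-1 + r)*(-83 + r))
(-17172 + G(-58)) - 19441/20077 = (-17172 + (83 + (-58)² - 84*(-58))) - 19441/20077 = (-17172 + (83 + 3364 + 4872)) - 19441*1/20077 = (-17172 + 8319) - 19441/20077 = -8853 - 19441/20077 = -177761122/20077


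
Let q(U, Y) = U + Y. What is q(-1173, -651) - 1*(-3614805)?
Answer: 3612981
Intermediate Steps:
q(-1173, -651) - 1*(-3614805) = (-1173 - 651) - 1*(-3614805) = -1824 + 3614805 = 3612981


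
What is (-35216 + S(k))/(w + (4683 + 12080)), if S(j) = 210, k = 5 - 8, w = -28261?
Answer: 17503/5749 ≈ 3.0445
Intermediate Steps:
k = -3
(-35216 + S(k))/(w + (4683 + 12080)) = (-35216 + 210)/(-28261 + (4683 + 12080)) = -35006/(-28261 + 16763) = -35006/(-11498) = -35006*(-1/11498) = 17503/5749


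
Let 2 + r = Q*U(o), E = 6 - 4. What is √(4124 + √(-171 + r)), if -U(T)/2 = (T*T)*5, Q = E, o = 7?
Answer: √(4124 + I*√1153) ≈ 64.219 + 0.2644*I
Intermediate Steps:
E = 2
Q = 2
U(T) = -10*T² (U(T) = -2*T*T*5 = -2*T²*5 = -10*T²)
r = -982 (r = -2 + 2*(-10*7²) = -2 + 2*(-10*49) = -2 + 2*(-490) = -2 - 980 = -982)
√(4124 + √(-171 + r)) = √(4124 + √(-171 - 982)) = √(4124 + √(-1153)) = √(4124 + I*√1153)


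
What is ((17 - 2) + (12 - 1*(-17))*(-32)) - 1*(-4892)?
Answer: 3979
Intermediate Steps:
((17 - 2) + (12 - 1*(-17))*(-32)) - 1*(-4892) = (15 + (12 + 17)*(-32)) + 4892 = (15 + 29*(-32)) + 4892 = (15 - 928) + 4892 = -913 + 4892 = 3979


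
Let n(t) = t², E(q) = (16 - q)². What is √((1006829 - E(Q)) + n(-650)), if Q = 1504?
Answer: I*√784815 ≈ 885.9*I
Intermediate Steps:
√((1006829 - E(Q)) + n(-650)) = √((1006829 - (-16 + 1504)²) + (-650)²) = √((1006829 - 1*1488²) + 422500) = √((1006829 - 1*2214144) + 422500) = √((1006829 - 2214144) + 422500) = √(-1207315 + 422500) = √(-784815) = I*√784815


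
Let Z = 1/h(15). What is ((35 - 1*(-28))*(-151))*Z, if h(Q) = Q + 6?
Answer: -453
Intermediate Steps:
h(Q) = 6 + Q
Z = 1/21 (Z = 1/(6 + 15) = 1/21 ≈ 0.047619)
((35 - 1*(-28))*(-151))*Z = ((35 - 1*(-28))*(-151))*(1/21) = ((35 + 28)*(-151))*(1/21) = (63*(-151))*(1/21) = -9513*1/21 = -453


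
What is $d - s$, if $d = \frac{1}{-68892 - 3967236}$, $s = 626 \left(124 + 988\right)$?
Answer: $- \frac{2809597134337}{4036128} \approx -6.9611 \cdot 10^{5}$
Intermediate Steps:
$s = 696112$ ($s = 626 \cdot 1112 = 696112$)
$d = - \frac{1}{4036128}$ ($d = \frac{1}{-4036128} = - \frac{1}{4036128} \approx -2.4776 \cdot 10^{-7}$)
$d - s = - \frac{1}{4036128} - 696112 = - \frac{2809597134337}{4036128}$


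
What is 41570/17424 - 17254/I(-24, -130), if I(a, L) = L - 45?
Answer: 153954223/1524600 ≈ 100.98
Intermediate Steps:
I(a, L) = -45 + L
41570/17424 - 17254/I(-24, -130) = 41570/17424 - 17254/(-45 - 130) = 41570*(1/17424) - 17254/(-175) = 20785/8712 - 17254*(-1/175) = 20785/8712 + 17254/175 = 153954223/1524600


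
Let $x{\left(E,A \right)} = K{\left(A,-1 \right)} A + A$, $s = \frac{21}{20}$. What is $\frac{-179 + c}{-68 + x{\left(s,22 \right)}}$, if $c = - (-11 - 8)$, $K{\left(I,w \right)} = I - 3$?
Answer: $- \frac{40}{93} \approx -0.43011$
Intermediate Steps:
$K{\left(I,w \right)} = -3 + I$
$s = \frac{21}{20}$ ($s = 21 \cdot \frac{1}{20} = \frac{21}{20} \approx 1.05$)
$c = 19$ ($c = \left(-1\right) \left(-19\right) = 19$)
$x{\left(E,A \right)} = A + A \left(-3 + A\right)$ ($x{\left(E,A \right)} = \left(-3 + A\right) A + A = A \left(-3 + A\right) + A = A + A \left(-3 + A\right)$)
$\frac{-179 + c}{-68 + x{\left(s,22 \right)}} = \frac{-179 + 19}{-68 + 22 \left(-2 + 22\right)} = - \frac{160}{-68 + 22 \cdot 20} = - \frac{160}{-68 + 440} = - \frac{160}{372} = \left(-160\right) \frac{1}{372} = - \frac{40}{93}$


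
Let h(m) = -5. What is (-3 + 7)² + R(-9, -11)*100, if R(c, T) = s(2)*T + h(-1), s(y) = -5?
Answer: 5016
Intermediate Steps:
R(c, T) = -5 - 5*T (R(c, T) = -5*T - 5 = -5 - 5*T)
(-3 + 7)² + R(-9, -11)*100 = (-3 + 7)² + (-5 - 5*(-11))*100 = 4² + (-5 + 55)*100 = 16 + 50*100 = 16 + 5000 = 5016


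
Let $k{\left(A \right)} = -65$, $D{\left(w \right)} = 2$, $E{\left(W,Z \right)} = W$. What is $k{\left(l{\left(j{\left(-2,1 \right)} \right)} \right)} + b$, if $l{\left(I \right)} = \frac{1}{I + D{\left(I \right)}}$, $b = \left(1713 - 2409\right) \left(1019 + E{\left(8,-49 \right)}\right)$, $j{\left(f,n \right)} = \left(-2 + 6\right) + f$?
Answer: $-714857$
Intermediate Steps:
$j{\left(f,n \right)} = 4 + f$
$b = -714792$ ($b = \left(1713 - 2409\right) \left(1019 + 8\right) = \left(-696\right) 1027 = -714792$)
$l{\left(I \right)} = \frac{1}{2 + I}$ ($l{\left(I \right)} = \frac{1}{I + 2} = \frac{1}{2 + I}$)
$k{\left(l{\left(j{\left(-2,1 \right)} \right)} \right)} + b = -65 - 714792 = -714857$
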